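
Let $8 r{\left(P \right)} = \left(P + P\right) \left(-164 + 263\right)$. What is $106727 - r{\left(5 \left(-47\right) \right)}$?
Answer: $\frac{450173}{4} \approx 1.1254 \cdot 10^{5}$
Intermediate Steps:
$r{\left(P \right)} = \frac{99 P}{4}$ ($r{\left(P \right)} = \frac{\left(P + P\right) \left(-164 + 263\right)}{8} = \frac{2 P 99}{8} = \frac{198 P}{8} = \frac{99 P}{4}$)
$106727 - r{\left(5 \left(-47\right) \right)} = 106727 - \frac{99 \cdot 5 \left(-47\right)}{4} = 106727 - \frac{99}{4} \left(-235\right) = 106727 - - \frac{23265}{4} = 106727 + \frac{23265}{4} = \frac{450173}{4}$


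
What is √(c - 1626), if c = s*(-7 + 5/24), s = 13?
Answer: I*√246858/12 ≈ 41.404*I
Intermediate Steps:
c = -2119/24 (c = 13*(-7 + 5/24) = 13*(-163/24) = -2119/24 ≈ -88.292)
√(c - 1626) = √(-2119/24 - 1626) = √(-41143/24) = I*√246858/12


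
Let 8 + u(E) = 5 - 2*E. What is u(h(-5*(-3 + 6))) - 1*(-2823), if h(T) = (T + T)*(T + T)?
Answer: 1020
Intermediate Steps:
h(T) = 4*T² (h(T) = (2*T)*(2*T) = 4*T²)
u(E) = -3 - 2*E (u(E) = -8 + (5 - 2*E) = -3 - 2*E)
u(h(-5*(-3 + 6))) - 1*(-2823) = (-3 - 8*(-5*(-3 + 6))²) - 1*(-2823) = (-3 - 8*(-5*3)²) + 2823 = (-3 - 8*(-15)²) + 2823 = (-3 - 8*225) + 2823 = (-3 - 2*900) + 2823 = (-3 - 1800) + 2823 = -1803 + 2823 = 1020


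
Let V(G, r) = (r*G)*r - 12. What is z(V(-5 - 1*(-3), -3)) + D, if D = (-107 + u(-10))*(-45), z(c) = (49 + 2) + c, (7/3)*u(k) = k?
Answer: 35202/7 ≈ 5028.9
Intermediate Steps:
u(k) = 3*k/7
V(G, r) = -12 + G*r**2 (V(G, r) = (G*r)*r - 12 = G*r**2 - 12 = -12 + G*r**2)
z(c) = 51 + c
D = 35055/7 (D = (-107 + (3/7)*(-10))*(-45) = (-107 - 30/7)*(-45) = -779/7*(-45) = 35055/7 ≈ 5007.9)
z(V(-5 - 1*(-3), -3)) + D = (51 + (-12 + (-5 - 1*(-3))*(-3)**2)) + 35055/7 = (51 + (-12 + (-5 + 3)*9)) + 35055/7 = (51 + (-12 - 2*9)) + 35055/7 = (51 + (-12 - 18)) + 35055/7 = (51 - 30) + 35055/7 = 21 + 35055/7 = 35202/7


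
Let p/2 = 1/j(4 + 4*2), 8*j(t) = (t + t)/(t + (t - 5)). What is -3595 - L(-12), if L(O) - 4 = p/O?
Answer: -64763/18 ≈ -3597.9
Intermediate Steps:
j(t) = t/(4*(-5 + 2*t)) (j(t) = ((t + t)/(t + (t - 5)))/8 = ((2*t)/(t + (-5 + t)))/8 = ((2*t)/(-5 + 2*t))/8 = (2*t/(-5 + 2*t))/8 = t/(4*(-5 + 2*t)))
p = 38/3 (p = 2/(((4 + 4*2)/(4*(-5 + 2*(4 + 4*2))))) = 2/(((4 + 8)/(4*(-5 + 2*(4 + 8))))) = 2/(((1/4)*12/(-5 + 2*12))) = 2/(((1/4)*12/(-5 + 24))) = 2/(((1/4)*12/19)) = 2/(((1/4)*12*(1/19))) = 2/(3/19) = 2*(19/3) = 38/3 ≈ 12.667)
L(O) = 4 + 38/(3*O)
-3595 - L(-12) = -3595 - (4 + (38/3)/(-12)) = -3595 - (4 + (38/3)*(-1/12)) = -3595 - (4 - 19/18) = -3595 - 1*53/18 = -3595 - 53/18 = -64763/18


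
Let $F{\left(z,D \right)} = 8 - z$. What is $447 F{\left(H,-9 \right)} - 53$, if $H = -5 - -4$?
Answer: $3970$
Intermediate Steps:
$H = -1$ ($H = -5 + 4 = -1$)
$447 F{\left(H,-9 \right)} - 53 = 447 \left(8 - -1\right) - 53 = 447 \left(8 + 1\right) - 53 = 447 \cdot 9 - 53 = 4023 - 53 = 3970$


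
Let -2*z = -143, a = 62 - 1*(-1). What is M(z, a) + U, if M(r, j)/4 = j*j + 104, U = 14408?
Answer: 30700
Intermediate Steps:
a = 63 (a = 62 + 1 = 63)
z = 143/2 (z = -½*(-143) = 143/2 ≈ 71.500)
M(r, j) = 416 + 4*j² (M(r, j) = 4*(j*j + 104) = 4*(j² + 104) = 4*(104 + j²) = 416 + 4*j²)
M(z, a) + U = (416 + 4*63²) + 14408 = (416 + 4*3969) + 14408 = (416 + 15876) + 14408 = 16292 + 14408 = 30700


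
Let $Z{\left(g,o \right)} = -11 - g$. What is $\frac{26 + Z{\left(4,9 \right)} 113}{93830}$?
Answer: $- \frac{1669}{93830} \approx -0.017787$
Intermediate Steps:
$\frac{26 + Z{\left(4,9 \right)} 113}{93830} = \frac{26 + \left(-11 - 4\right) 113}{93830} = \left(26 + \left(-11 - 4\right) 113\right) \frac{1}{93830} = \left(26 - 1695\right) \frac{1}{93830} = \left(-1669\right) \frac{1}{93830} = - \frac{1669}{93830}$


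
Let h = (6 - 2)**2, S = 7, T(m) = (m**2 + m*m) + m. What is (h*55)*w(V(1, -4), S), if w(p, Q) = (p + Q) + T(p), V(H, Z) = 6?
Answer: 80080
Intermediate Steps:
T(m) = m + 2*m**2 (T(m) = (m**2 + m**2) + m = 2*m**2 + m = m + 2*m**2)
w(p, Q) = Q + p + p*(1 + 2*p) (w(p, Q) = (p + Q) + p*(1 + 2*p) = (Q + p) + p*(1 + 2*p) = Q + p + p*(1 + 2*p))
h = 16 (h = 4**2 = 16)
(h*55)*w(V(1, -4), S) = (16*55)*(7 + 6 + 6*(1 + 2*6)) = 880*(7 + 6 + 6*(1 + 12)) = 880*(7 + 6 + 6*13) = 880*(7 + 6 + 78) = 880*91 = 80080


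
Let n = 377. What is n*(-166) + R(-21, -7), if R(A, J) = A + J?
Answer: -62610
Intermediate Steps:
n*(-166) + R(-21, -7) = 377*(-166) + (-21 - 7) = -62582 - 28 = -62610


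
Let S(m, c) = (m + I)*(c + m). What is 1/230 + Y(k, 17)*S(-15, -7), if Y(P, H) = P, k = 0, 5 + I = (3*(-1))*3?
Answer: 1/230 ≈ 0.0043478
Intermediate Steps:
I = -14 (I = -5 + (3*(-1))*3 = -5 - 3*3 = -5 - 9 = -14)
S(m, c) = (-14 + m)*(c + m) (S(m, c) = (m - 14)*(c + m) = (-14 + m)*(c + m))
1/230 + Y(k, 17)*S(-15, -7) = 1/230 + 0*((-15)² - 14*(-7) - 14*(-15) - 7*(-15)) = 1/230 + 0*(225 + 98 + 210 + 105) = 1/230 + 0*638 = 1/230 + 0 = 1/230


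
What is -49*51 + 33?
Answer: -2466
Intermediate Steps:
-49*51 + 33 = -2499 + 33 = -2466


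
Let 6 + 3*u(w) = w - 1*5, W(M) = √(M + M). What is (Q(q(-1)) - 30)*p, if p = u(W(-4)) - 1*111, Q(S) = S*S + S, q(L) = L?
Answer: 3440 - 20*I*√2 ≈ 3440.0 - 28.284*I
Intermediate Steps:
W(M) = √2*√M (W(M) = √(2*M) = √2*√M)
u(w) = -11/3 + w/3 (u(w) = -2 + (w - 1*5)/3 = -2 + (w - 5)/3 = -2 + (-5 + w)/3 = -2 + (-5/3 + w/3) = -11/3 + w/3)
Q(S) = S + S² (Q(S) = S² + S = S + S²)
p = -344/3 + 2*I*√2/3 (p = (-11/3 + (√2*√(-4))/3) - 1*111 = (-11/3 + (√2*(2*I))/3) - 111 = (-11/3 + (2*I*√2)/3) - 111 = (-11/3 + 2*I*√2/3) - 111 = -344/3 + 2*I*√2/3 ≈ -114.67 + 0.94281*I)
(Q(q(-1)) - 30)*p = (-(1 - 1) - 30)*(-344/3 + 2*I*√2/3) = (-1*0 - 30)*(-344/3 + 2*I*√2/3) = (0 - 30)*(-344/3 + 2*I*√2/3) = -30*(-344/3 + 2*I*√2/3) = 3440 - 20*I*√2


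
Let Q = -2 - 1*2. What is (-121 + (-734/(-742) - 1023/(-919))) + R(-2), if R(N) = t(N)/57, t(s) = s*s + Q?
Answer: -40538023/340949 ≈ -118.90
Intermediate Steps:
Q = -4 (Q = -2 - 2 = -4)
t(s) = -4 + s**2 (t(s) = s*s - 4 = s**2 - 4 = -4 + s**2)
R(N) = -4/57 + N**2/57 (R(N) = (-4 + N**2)/57 = (-4 + N**2)*(1/57) = -4/57 + N**2/57)
(-121 + (-734/(-742) - 1023/(-919))) + R(-2) = (-121 + (-734/(-742) - 1023/(-919))) + (-4/57 + (1/57)*(-2)**2) = (-121 + (-734*(-1/742) - 1023*(-1/919))) + (-4/57 + (1/57)*4) = (-121 + (367/371 + 1023/919)) + (-4/57 + 4/57) = (-121 + 716806/340949) + 0 = -40538023/340949 + 0 = -40538023/340949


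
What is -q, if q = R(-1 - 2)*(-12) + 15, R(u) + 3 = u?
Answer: -87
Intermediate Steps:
R(u) = -3 + u
q = 87 (q = (-3 + (-1 - 2))*(-12) + 15 = (-3 - 3)*(-12) + 15 = -6*(-12) + 15 = 72 + 15 = 87)
-q = -1*87 = -87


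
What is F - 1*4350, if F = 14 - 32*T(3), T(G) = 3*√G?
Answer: -4336 - 96*√3 ≈ -4502.3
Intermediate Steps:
F = 14 - 96*√3 ≈ -152.28
F - 1*4350 = (14 - 96*√3) - 1*4350 = (14 - 96*√3) - 4350 = -4336 - 96*√3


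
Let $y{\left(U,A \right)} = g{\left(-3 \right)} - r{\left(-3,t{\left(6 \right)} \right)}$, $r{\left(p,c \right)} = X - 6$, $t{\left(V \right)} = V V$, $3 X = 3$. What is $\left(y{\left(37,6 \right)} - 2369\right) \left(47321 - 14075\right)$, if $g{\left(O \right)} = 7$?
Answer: $-78360822$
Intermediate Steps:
$X = 1$ ($X = \frac{1}{3} \cdot 3 = 1$)
$t{\left(V \right)} = V^{2}$
$r{\left(p,c \right)} = -5$ ($r{\left(p,c \right)} = 1 - 6 = -5$)
$y{\left(U,A \right)} = 12$ ($y{\left(U,A \right)} = 7 - -5 = 7 + 5 = 12$)
$\left(y{\left(37,6 \right)} - 2369\right) \left(47321 - 14075\right) = \left(12 - 2369\right) \left(47321 - 14075\right) = \left(-2357\right) 33246 = -78360822$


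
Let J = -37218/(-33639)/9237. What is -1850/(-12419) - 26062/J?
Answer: -16761664258397159/77035057 ≈ -2.1758e+8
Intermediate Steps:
J = 12406/103574481 (J = -37218*(-1/33639)*(1/9237) = (12406/11213)*(1/9237) = 12406/103574481 ≈ 0.00011978)
-1850/(-12419) - 26062/J = -1850/(-12419) - 26062/12406/103574481 = -1850*(-1/12419) - 26062*103574481/12406 = 1850/12419 - 1349679061911/6203 = -16761664258397159/77035057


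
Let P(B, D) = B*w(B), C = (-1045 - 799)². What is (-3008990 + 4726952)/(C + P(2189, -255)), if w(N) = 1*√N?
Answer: 5841648035232/11551795835627 - 3760618818*√2189/11551795835627 ≈ 0.49046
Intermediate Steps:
C = 3400336 (C = (-1844)² = 3400336)
w(N) = √N
P(B, D) = B^(3/2) (P(B, D) = B*√B = B^(3/2))
(-3008990 + 4726952)/(C + P(2189, -255)) = (-3008990 + 4726952)/(3400336 + 2189^(3/2)) = 1717962/(3400336 + 2189*√2189)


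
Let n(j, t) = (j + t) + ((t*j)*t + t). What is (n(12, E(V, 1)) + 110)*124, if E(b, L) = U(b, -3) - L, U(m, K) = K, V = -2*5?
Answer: 37944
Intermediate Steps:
V = -10
E(b, L) = -3 - L
n(j, t) = j + 2*t + j*t**2 (n(j, t) = (j + t) + ((j*t)*t + t) = (j + t) + (j*t**2 + t) = (j + t) + (t + j*t**2) = j + 2*t + j*t**2)
(n(12, E(V, 1)) + 110)*124 = ((12 + 2*(-3 - 1*1) + 12*(-3 - 1*1)**2) + 110)*124 = ((12 + 2*(-3 - 1) + 12*(-3 - 1)**2) + 110)*124 = ((12 + 2*(-4) + 12*(-4)**2) + 110)*124 = ((12 - 8 + 12*16) + 110)*124 = ((12 - 8 + 192) + 110)*124 = (196 + 110)*124 = 306*124 = 37944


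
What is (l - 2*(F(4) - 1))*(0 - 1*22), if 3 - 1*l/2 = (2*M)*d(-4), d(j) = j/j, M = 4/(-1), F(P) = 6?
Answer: -264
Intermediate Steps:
M = -4 (M = 4*(-1) = -4)
d(j) = 1
l = 22 (l = 6 - 2*2*(-4) = 6 - (-16) = 6 - 2*(-8) = 6 + 16 = 22)
(l - 2*(F(4) - 1))*(0 - 1*22) = (22 - 2*(6 - 1))*(0 - 1*22) = (22 - 2*5)*(0 - 22) = (22 - 10)*(-22) = 12*(-22) = -264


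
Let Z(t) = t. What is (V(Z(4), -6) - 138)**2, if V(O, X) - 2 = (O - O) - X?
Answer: 16900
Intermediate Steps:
V(O, X) = 2 - X (V(O, X) = 2 + ((O - O) - X) = 2 + (0 - X) = 2 - X)
(V(Z(4), -6) - 138)**2 = ((2 - 1*(-6)) - 138)**2 = ((2 + 6) - 138)**2 = (8 - 138)**2 = (-130)**2 = 16900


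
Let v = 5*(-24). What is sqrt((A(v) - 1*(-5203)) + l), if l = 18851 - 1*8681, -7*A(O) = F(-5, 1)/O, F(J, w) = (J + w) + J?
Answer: sqrt(301310590)/140 ≈ 123.99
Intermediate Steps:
F(J, w) = w + 2*J
v = -120
A(O) = 9/(7*O) (A(O) = -(1 + 2*(-5))/(7*O) = -(1 - 10)/(7*O) = -(-9)/(7*O) = 9/(7*O))
l = 10170 (l = 18851 - 8681 = 10170)
sqrt((A(v) - 1*(-5203)) + l) = sqrt(((9/7)/(-120) - 1*(-5203)) + 10170) = sqrt(((9/7)*(-1/120) + 5203) + 10170) = sqrt((-3/280 + 5203) + 10170) = sqrt(1456837/280 + 10170) = sqrt(4304437/280) = sqrt(301310590)/140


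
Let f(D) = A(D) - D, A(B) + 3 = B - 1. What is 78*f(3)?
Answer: -312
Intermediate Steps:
A(B) = -4 + B (A(B) = -3 + (B - 1) = -3 + (-1 + B) = -4 + B)
f(D) = -4 (f(D) = (-4 + D) - D = -4)
78*f(3) = 78*(-4) = -312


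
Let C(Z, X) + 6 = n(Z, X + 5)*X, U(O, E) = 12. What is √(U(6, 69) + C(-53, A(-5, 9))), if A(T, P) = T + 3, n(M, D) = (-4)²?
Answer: I*√26 ≈ 5.099*I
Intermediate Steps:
n(M, D) = 16
A(T, P) = 3 + T
C(Z, X) = -6 + 16*X
√(U(6, 69) + C(-53, A(-5, 9))) = √(12 + (-6 + 16*(3 - 5))) = √(12 + (-6 + 16*(-2))) = √(12 + (-6 - 32)) = √(12 - 38) = √(-26) = I*√26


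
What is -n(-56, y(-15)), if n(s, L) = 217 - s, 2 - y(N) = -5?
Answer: -273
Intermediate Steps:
y(N) = 7 (y(N) = 2 - 1*(-5) = 2 + 5 = 7)
-n(-56, y(-15)) = -(217 - 1*(-56)) = -(217 + 56) = -1*273 = -273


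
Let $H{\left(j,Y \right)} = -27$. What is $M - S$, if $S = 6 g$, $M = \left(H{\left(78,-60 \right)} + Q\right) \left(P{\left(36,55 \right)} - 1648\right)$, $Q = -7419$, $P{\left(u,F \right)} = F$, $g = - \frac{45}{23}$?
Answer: $\frac{272814264}{23} \approx 1.1861 \cdot 10^{7}$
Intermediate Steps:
$g = - \frac{45}{23}$ ($g = \left(-45\right) \frac{1}{23} = - \frac{45}{23} \approx -1.9565$)
$M = 11861478$ ($M = \left(-27 - 7419\right) \left(55 - 1648\right) = \left(-7446\right) \left(-1593\right) = 11861478$)
$S = - \frac{270}{23}$ ($S = 6 \left(- \frac{45}{23}\right) = - \frac{270}{23} \approx -11.739$)
$M - S = 11861478 - - \frac{270}{23} = 11861478 + \frac{270}{23} = \frac{272814264}{23}$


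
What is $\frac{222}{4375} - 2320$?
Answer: $- \frac{10149778}{4375} \approx -2319.9$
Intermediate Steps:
$\frac{222}{4375} - 2320 = - \frac{10149778}{4375}$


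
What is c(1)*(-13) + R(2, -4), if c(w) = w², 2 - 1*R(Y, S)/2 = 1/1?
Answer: -11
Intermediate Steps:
R(Y, S) = 2 (R(Y, S) = 4 - 2/1 = 4 - 2*1 = 4 - 2 = 2)
c(1)*(-13) + R(2, -4) = 1²*(-13) + 2 = 1*(-13) + 2 = -13 + 2 = -11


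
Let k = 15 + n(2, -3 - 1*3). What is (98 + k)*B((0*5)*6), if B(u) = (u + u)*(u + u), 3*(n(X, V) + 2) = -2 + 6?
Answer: 0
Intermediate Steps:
n(X, V) = -⅔ (n(X, V) = -2 + (-2 + 6)/3 = -2 + (⅓)*4 = -2 + 4/3 = -⅔)
k = 43/3 (k = 15 - ⅔ = 43/3 ≈ 14.333)
B(u) = 4*u² (B(u) = (2*u)*(2*u) = 4*u²)
(98 + k)*B((0*5)*6) = (98 + 43/3)*(4*((0*5)*6)²) = 337*(4*(0*6)²)/3 = 337*(4*0²)/3 = 337*(4*0)/3 = (337/3)*0 = 0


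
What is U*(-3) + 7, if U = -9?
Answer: 34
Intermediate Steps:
U*(-3) + 7 = -9*(-3) + 7 = 27 + 7 = 34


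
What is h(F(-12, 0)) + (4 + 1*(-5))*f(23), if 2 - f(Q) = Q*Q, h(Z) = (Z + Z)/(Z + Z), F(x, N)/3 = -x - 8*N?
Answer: 528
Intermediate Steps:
F(x, N) = -24*N - 3*x (F(x, N) = 3*(-x - 8*N) = -24*N - 3*x)
h(Z) = 1 (h(Z) = (2*Z)/((2*Z)) = (2*Z)*(1/(2*Z)) = 1)
f(Q) = 2 - Q**2 (f(Q) = 2 - Q*Q = 2 - Q**2)
h(F(-12, 0)) + (4 + 1*(-5))*f(23) = 1 + (4 + 1*(-5))*(2 - 1*23**2) = 1 + (4 - 5)*(2 - 1*529) = 1 - (2 - 529) = 1 - 1*(-527) = 1 + 527 = 528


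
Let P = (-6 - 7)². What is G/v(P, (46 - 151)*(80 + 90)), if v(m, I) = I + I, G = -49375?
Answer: 1975/1428 ≈ 1.3831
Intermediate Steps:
P = 169 (P = (-13)² = 169)
v(m, I) = 2*I
G/v(P, (46 - 151)*(80 + 90)) = -49375*1/(2*(46 - 151)*(80 + 90)) = -49375/(2*(-105*170)) = -49375/(2*(-17850)) = -49375/(-35700) = -49375*(-1/35700) = 1975/1428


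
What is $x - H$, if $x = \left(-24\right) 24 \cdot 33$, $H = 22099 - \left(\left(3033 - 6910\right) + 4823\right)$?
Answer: $-40161$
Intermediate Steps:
$H = 21153$ ($H = 22099 - \left(-3877 + 4823\right) = 22099 - 946 = 21153$)
$x = -19008$ ($x = \left(-576\right) 33 = -19008$)
$x - H = -19008 - 21153 = -40161$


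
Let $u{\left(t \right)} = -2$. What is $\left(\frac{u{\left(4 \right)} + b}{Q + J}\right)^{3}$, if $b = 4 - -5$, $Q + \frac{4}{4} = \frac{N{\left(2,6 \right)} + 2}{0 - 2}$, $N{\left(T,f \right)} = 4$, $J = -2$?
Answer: $- \frac{343}{216} \approx -1.588$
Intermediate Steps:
$Q = -4$ ($Q = -1 + \frac{4 + 2}{0 - 2} = -1 + \frac{6}{-2} = -1 + 6 \left(- \frac{1}{2}\right) = -1 - 3 = -4$)
$b = 9$ ($b = 4 + 5 = 9$)
$\left(\frac{u{\left(4 \right)} + b}{Q + J}\right)^{3} = \left(\frac{-2 + 9}{-4 - 2}\right)^{3} = \left(\frac{7}{-6}\right)^{3} = \left(7 \left(- \frac{1}{6}\right)\right)^{3} = \left(- \frac{7}{6}\right)^{3} = - \frac{343}{216}$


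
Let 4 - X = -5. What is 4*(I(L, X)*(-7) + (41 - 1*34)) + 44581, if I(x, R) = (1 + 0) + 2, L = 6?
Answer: 44525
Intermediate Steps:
X = 9 (X = 4 - 1*(-5) = 4 + 5 = 9)
I(x, R) = 3 (I(x, R) = 1 + 2 = 3)
4*(I(L, X)*(-7) + (41 - 1*34)) + 44581 = 4*(3*(-7) + (41 - 1*34)) + 44581 = 4*(-21 + (41 - 34)) + 44581 = 4*(-21 + 7) + 44581 = 4*(-14) + 44581 = -56 + 44581 = 44525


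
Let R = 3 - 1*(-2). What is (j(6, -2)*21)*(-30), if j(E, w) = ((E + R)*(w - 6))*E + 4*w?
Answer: 337680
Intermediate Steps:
R = 5 (R = 3 + 2 = 5)
j(E, w) = 4*w + E*(-6 + w)*(5 + E) (j(E, w) = ((E + 5)*(w - 6))*E + 4*w = ((5 + E)*(-6 + w))*E + 4*w = ((-6 + w)*(5 + E))*E + 4*w = E*(-6 + w)*(5 + E) + 4*w = 4*w + E*(-6 + w)*(5 + E))
(j(6, -2)*21)*(-30) = ((-30*6 - 6*6² + 4*(-2) - 2*6² + 5*6*(-2))*21)*(-30) = ((-180 - 6*36 - 8 - 2*36 - 60)*21)*(-30) = ((-180 - 216 - 8 - 72 - 60)*21)*(-30) = -536*21*(-30) = -11256*(-30) = 337680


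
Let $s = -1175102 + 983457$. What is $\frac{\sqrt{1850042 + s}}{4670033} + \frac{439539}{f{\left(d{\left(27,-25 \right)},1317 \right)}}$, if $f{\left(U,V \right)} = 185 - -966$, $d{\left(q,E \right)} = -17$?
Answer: $\frac{439539}{1151} + \frac{13 \sqrt{9813}}{4670033} \approx 381.88$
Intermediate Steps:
$s = -191645$
$f{\left(U,V \right)} = 1151$ ($f{\left(U,V \right)} = 185 + 966 = 1151$)
$\frac{\sqrt{1850042 + s}}{4670033} + \frac{439539}{f{\left(d{\left(27,-25 \right)},1317 \right)}} = \frac{\sqrt{1850042 - 191645}}{4670033} + \frac{439539}{1151} = \sqrt{1658397} \cdot \frac{1}{4670033} + 439539 \cdot \frac{1}{1151} = 13 \sqrt{9813} \cdot \frac{1}{4670033} + \frac{439539}{1151} = \frac{13 \sqrt{9813}}{4670033} + \frac{439539}{1151} = \frac{439539}{1151} + \frac{13 \sqrt{9813}}{4670033}$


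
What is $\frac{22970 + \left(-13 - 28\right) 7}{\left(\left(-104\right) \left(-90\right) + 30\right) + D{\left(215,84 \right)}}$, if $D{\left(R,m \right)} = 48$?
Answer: $\frac{7561}{3146} \approx 2.4034$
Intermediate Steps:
$\frac{22970 + \left(-13 - 28\right) 7}{\left(\left(-104\right) \left(-90\right) + 30\right) + D{\left(215,84 \right)}} = \frac{22970 + \left(-13 - 28\right) 7}{\left(\left(-104\right) \left(-90\right) + 30\right) + 48} = \frac{22970 - 287}{\left(9360 + 30\right) + 48} = \frac{22970 - 287}{9390 + 48} = \frac{22683}{9438} = 22683 \cdot \frac{1}{9438} = \frac{7561}{3146}$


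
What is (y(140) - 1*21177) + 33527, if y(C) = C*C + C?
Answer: 32090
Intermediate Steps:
y(C) = C + C² (y(C) = C² + C = C + C²)
(y(140) - 1*21177) + 33527 = (140*(1 + 140) - 1*21177) + 33527 = (140*141 - 21177) + 33527 = (19740 - 21177) + 33527 = -1437 + 33527 = 32090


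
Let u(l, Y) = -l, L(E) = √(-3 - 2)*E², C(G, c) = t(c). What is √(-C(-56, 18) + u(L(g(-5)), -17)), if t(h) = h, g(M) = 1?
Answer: √(-18 - I*√5) ≈ 0.26302 - 4.2508*I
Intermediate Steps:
C(G, c) = c
L(E) = I*√5*E² (L(E) = √(-5)*E² = (I*√5)*E² = I*√5*E²)
√(-C(-56, 18) + u(L(g(-5)), -17)) = √(-1*18 - I*√5*1²) = √(-18 - I*√5)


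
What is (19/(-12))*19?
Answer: -361/12 ≈ -30.083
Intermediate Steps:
(19/(-12))*19 = -1/12*19*19 = -19/12*19 = -361/12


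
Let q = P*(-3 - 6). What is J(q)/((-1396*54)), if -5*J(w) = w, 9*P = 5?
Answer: -1/75384 ≈ -1.3265e-5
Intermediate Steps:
P = 5/9 (P = (1/9)*5 = 5/9 ≈ 0.55556)
q = -5 (q = 5*(-3 - 6)/9 = (5/9)*(-9) = -5)
J(w) = -w/5
J(q)/((-1396*54)) = (-1/5*(-5))/((-1396*54)) = 1/(-75384) = 1*(-1/75384) = -1/75384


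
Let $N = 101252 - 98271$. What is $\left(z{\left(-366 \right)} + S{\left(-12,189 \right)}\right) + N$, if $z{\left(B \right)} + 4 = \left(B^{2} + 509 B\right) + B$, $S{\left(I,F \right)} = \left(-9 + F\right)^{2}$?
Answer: $-17327$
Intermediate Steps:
$z{\left(B \right)} = -4 + B^{2} + 510 B$ ($z{\left(B \right)} = -4 + \left(\left(B^{2} + 509 B\right) + B\right) = -4 + \left(B^{2} + 510 B\right) = -4 + B^{2} + 510 B$)
$N = 2981$ ($N = 101252 - 98271 = 2981$)
$\left(z{\left(-366 \right)} + S{\left(-12,189 \right)}\right) + N = \left(\left(-4 + \left(-366\right)^{2} + 510 \left(-366\right)\right) + \left(-9 + 189\right)^{2}\right) + 2981 = \left(\left(-4 + 133956 - 186660\right) + 180^{2}\right) + 2981 = \left(-52708 + 32400\right) + 2981 = -20308 + 2981 = -17327$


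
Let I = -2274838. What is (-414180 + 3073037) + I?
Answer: 384019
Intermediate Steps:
(-414180 + 3073037) + I = (-414180 + 3073037) - 2274838 = 2658857 - 2274838 = 384019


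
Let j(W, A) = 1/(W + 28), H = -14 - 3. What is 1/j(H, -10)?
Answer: 11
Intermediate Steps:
H = -17
j(W, A) = 1/(28 + W)
1/j(H, -10) = 1/(1/(28 - 17)) = 1/(1/11) = 11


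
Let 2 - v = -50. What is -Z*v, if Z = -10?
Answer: 520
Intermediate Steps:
v = 52 (v = 2 - 1*(-50) = 2 + 50 = 52)
-Z*v = -(-10)*52 = -1*(-520) = 520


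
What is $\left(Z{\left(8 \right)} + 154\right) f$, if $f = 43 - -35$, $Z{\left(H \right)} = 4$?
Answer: $12324$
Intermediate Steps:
$f = 78$ ($f = 43 + 35 = 78$)
$\left(Z{\left(8 \right)} + 154\right) f = \left(4 + 154\right) 78 = 158 \cdot 78 = 12324$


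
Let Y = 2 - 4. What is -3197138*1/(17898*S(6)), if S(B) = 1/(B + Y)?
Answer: -6394276/8949 ≈ -714.52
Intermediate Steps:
Y = -2
S(B) = 1/(-2 + B) (S(B) = 1/(B - 2) = 1/(-2 + B))
-3197138*1/(17898*S(6)) = -3197138/(-157/(-2 + 6)*(-114)) = -3197138/(-157/4*(-114)) = -3197138/(-157*¼*(-114)) = -3197138/((-157/4*(-114))) = -3197138/8949/2 = -3197138*2/8949 = -6394276/8949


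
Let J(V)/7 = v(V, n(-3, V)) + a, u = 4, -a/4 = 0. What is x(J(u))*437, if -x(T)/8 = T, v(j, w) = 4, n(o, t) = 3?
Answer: -97888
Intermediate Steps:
a = 0 (a = -4*0 = 0)
J(V) = 28 (J(V) = 7*(4 + 0) = 7*4 = 28)
x(T) = -8*T
x(J(u))*437 = -8*28*437 = -224*437 = -97888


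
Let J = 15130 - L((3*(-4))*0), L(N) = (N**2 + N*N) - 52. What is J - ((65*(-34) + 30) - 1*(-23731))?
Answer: -6369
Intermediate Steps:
L(N) = -52 + 2*N**2 (L(N) = (N**2 + N**2) - 52 = 2*N**2 - 52 = -52 + 2*N**2)
J = 15182 (J = 15130 - (-52 + 2*((3*(-4))*0)**2) = 15130 - (-52 + 2*(-12*0)**2) = 15130 - (-52 + 2*0**2) = 15130 - (-52 + 2*0) = 15130 - (-52 + 0) = 15130 - 1*(-52) = 15130 + 52 = 15182)
J - ((65*(-34) + 30) - 1*(-23731)) = 15182 - ((65*(-34) + 30) - 1*(-23731)) = 15182 - ((-2210 + 30) + 23731) = 15182 - (-2180 + 23731) = 15182 - 1*21551 = 15182 - 21551 = -6369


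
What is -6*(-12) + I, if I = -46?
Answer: 26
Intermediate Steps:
-6*(-12) + I = -6*(-12) - 46 = 72 - 46 = 26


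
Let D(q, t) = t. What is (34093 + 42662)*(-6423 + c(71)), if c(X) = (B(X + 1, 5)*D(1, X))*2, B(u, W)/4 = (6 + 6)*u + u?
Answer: 40313644875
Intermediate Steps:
B(u, W) = 52*u (B(u, W) = 4*((6 + 6)*u + u) = 4*(12*u + u) = 4*(13*u) = 52*u)
c(X) = 2*X*(52 + 52*X) (c(X) = ((52*(X + 1))*X)*2 = ((52*(1 + X))*X)*2 = ((52 + 52*X)*X)*2 = (X*(52 + 52*X))*2 = 2*X*(52 + 52*X))
(34093 + 42662)*(-6423 + c(71)) = (34093 + 42662)*(-6423 + 104*71*(1 + 71)) = 76755*(-6423 + 104*71*72) = 76755*(-6423 + 531648) = 76755*525225 = 40313644875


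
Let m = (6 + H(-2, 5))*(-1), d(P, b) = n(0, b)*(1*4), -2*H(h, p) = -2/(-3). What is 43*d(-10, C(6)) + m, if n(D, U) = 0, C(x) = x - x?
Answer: -17/3 ≈ -5.6667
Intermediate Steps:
H(h, p) = -⅓ (H(h, p) = -(-1)/(-3) = -(-1)*(-1)/3 = -½*⅔ = -⅓)
C(x) = 0
d(P, b) = 0 (d(P, b) = 0*(1*4) = 0*4 = 0)
m = -17/3 (m = (6 - ⅓)*(-1) = (17/3)*(-1) = -17/3 ≈ -5.6667)
43*d(-10, C(6)) + m = 43*0 - 17/3 = 0 - 17/3 = -17/3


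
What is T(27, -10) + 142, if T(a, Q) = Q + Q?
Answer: 122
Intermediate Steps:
T(a, Q) = 2*Q
T(27, -10) + 142 = 2*(-10) + 142 = -20 + 142 = 122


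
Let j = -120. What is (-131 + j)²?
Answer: 63001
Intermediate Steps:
(-131 + j)² = (-131 - 120)² = (-251)² = 63001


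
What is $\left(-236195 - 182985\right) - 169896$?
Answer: $-589076$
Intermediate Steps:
$\left(-236195 - 182985\right) - 169896 = -419180 - 169896 = -589076$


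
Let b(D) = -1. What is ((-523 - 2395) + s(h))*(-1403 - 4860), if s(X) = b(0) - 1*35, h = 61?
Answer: 18500902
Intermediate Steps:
s(X) = -36 (s(X) = -1 - 1*35 = -1 - 35 = -36)
((-523 - 2395) + s(h))*(-1403 - 4860) = ((-523 - 2395) - 36)*(-1403 - 4860) = (-2918 - 36)*(-6263) = -2954*(-6263) = 18500902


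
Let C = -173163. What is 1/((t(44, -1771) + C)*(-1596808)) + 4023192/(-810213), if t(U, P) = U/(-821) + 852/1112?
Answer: -42316863978185210815519/8522007727789860678652 ≈ -4.9656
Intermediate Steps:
t(U, P) = 213/278 - U/821 (t(U, P) = U*(-1/821) + 852*(1/1112) = -U/821 + 213/278 = 213/278 - U/821)
1/((t(44, -1771) + C)*(-1596808)) + 4023192/(-810213) = 1/(((213/278 - 1/821*44) - 173163)*(-1596808)) + 4023192/(-810213) = -1/1596808/((213/278 - 44/821) - 173163) + 4023192*(-1/810213) = -1/1596808/(162641/228238 - 173163) - 1341064/270071 = -1/1596808/(-39522214153/228238) - 1341064/270071 = -228238/39522214153*(-1/1596808) - 1341064/270071 = 114119/31554693868611812 - 1341064/270071 = -42316863978185210815519/8522007727789860678652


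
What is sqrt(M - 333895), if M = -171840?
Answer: I*sqrt(505735) ≈ 711.15*I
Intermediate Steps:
sqrt(M - 333895) = sqrt(-171840 - 333895) = sqrt(-505735) = I*sqrt(505735)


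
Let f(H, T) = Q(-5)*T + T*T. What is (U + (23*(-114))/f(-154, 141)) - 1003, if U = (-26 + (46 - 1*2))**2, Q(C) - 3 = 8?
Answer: -127675/188 ≈ -679.12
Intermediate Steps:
Q(C) = 11 (Q(C) = 3 + 8 = 11)
f(H, T) = T**2 + 11*T (f(H, T) = 11*T + T*T = 11*T + T**2 = T**2 + 11*T)
U = 324 (U = (-26 + (46 - 2))**2 = (-26 + 44)**2 = 18**2 = 324)
(U + (23*(-114))/f(-154, 141)) - 1003 = (324 + (23*(-114))/((141*(11 + 141)))) - 1003 = (324 - 2622/(141*152)) - 1003 = (324 - 2622/21432) - 1003 = (324 - 2622*1/21432) - 1003 = (324 - 23/188) - 1003 = 60889/188 - 1003 = -127675/188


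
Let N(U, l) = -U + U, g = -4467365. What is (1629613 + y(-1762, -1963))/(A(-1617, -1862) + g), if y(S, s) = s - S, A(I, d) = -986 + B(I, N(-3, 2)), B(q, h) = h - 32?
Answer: -1629412/4468383 ≈ -0.36465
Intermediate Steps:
N(U, l) = 0
B(q, h) = -32 + h
A(I, d) = -1018 (A(I, d) = -986 + (-32 + 0) = -986 - 32 = -1018)
(1629613 + y(-1762, -1963))/(A(-1617, -1862) + g) = (1629613 + (-1963 - 1*(-1762)))/(-1018 - 4467365) = (1629613 + (-1963 + 1762))/(-4468383) = (1629613 - 201)*(-1/4468383) = 1629412*(-1/4468383) = -1629412/4468383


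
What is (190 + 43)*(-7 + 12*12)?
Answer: 31921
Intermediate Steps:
(190 + 43)*(-7 + 12*12) = 233*(-7 + 144) = 233*137 = 31921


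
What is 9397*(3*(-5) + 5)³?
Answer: -9397000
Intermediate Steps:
9397*(3*(-5) + 5)³ = 9397*(-15 + 5)³ = 9397*(-10)³ = 9397*(-1000) = -9397000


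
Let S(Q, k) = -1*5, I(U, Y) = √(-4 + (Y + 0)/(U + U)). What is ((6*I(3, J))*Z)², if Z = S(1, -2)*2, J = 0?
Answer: -14400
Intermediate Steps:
I(U, Y) = √(-4 + Y/(2*U)) (I(U, Y) = √(-4 + Y/((2*U))) = √(-4 + Y*(1/(2*U))) = √(-4 + Y/(2*U)))
S(Q, k) = -5
Z = -10 (Z = -5*2 = -10)
((6*I(3, J))*Z)² = ((6*(√(-16 + 2*0/3)/2))*(-10))² = ((6*(√(-16 + 2*0*(⅓))/2))*(-10))² = ((6*(√(-16 + 0)/2))*(-10))² = ((6*(√(-16)/2))*(-10))² = ((6*((4*I)/2))*(-10))² = ((6*(2*I))*(-10))² = ((12*I)*(-10))² = (-120*I)² = -14400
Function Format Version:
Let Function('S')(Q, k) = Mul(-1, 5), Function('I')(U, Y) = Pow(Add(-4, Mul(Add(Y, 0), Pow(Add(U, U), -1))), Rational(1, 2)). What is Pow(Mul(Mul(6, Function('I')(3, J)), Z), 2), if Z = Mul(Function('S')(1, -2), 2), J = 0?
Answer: -14400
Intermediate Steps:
Function('I')(U, Y) = Pow(Add(-4, Mul(Rational(1, 2), Y, Pow(U, -1))), Rational(1, 2)) (Function('I')(U, Y) = Pow(Add(-4, Mul(Y, Pow(Mul(2, U), -1))), Rational(1, 2)) = Pow(Add(-4, Mul(Y, Mul(Rational(1, 2), Pow(U, -1)))), Rational(1, 2)) = Pow(Add(-4, Mul(Rational(1, 2), Y, Pow(U, -1))), Rational(1, 2)))
Function('S')(Q, k) = -5
Z = -10 (Z = Mul(-5, 2) = -10)
Pow(Mul(Mul(6, Function('I')(3, J)), Z), 2) = Pow(Mul(Mul(6, Mul(Rational(1, 2), Pow(Add(-16, Mul(2, 0, Pow(3, -1))), Rational(1, 2)))), -10), 2) = Pow(Mul(Mul(6, Mul(Rational(1, 2), Pow(Add(-16, Mul(2, 0, Rational(1, 3))), Rational(1, 2)))), -10), 2) = Pow(Mul(Mul(6, Mul(Rational(1, 2), Pow(Add(-16, 0), Rational(1, 2)))), -10), 2) = Pow(Mul(Mul(6, Mul(Rational(1, 2), Pow(-16, Rational(1, 2)))), -10), 2) = Pow(Mul(Mul(6, Mul(Rational(1, 2), Mul(4, I))), -10), 2) = Pow(Mul(Mul(6, Mul(2, I)), -10), 2) = Pow(Mul(Mul(12, I), -10), 2) = Pow(Mul(-120, I), 2) = -14400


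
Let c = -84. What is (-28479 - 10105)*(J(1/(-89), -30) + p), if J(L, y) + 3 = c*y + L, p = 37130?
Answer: -136146807888/89 ≈ -1.5297e+9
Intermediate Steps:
J(L, y) = -3 + L - 84*y (J(L, y) = -3 + (-84*y + L) = -3 + (L - 84*y) = -3 + L - 84*y)
(-28479 - 10105)*(J(1/(-89), -30) + p) = (-28479 - 10105)*((-3 + 1/(-89) - 84*(-30)) + 37130) = -38584*((-3 - 1/89 + 2520) + 37130) = -38584*(224012/89 + 37130) = -38584*3528582/89 = -136146807888/89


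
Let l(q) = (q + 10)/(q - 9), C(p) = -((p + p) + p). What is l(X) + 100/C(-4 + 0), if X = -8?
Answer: 419/51 ≈ 8.2157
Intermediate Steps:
C(p) = -3*p (C(p) = -(2*p + p) = -3*p)
l(q) = (10 + q)/(-9 + q)
l(X) + 100/C(-4 + 0) = (10 - 8)/(-9 - 8) + 100/((-3*(-4 + 0))) = 2/(-17) + 100/((-3*(-4))) = -1/17*2 + 100/12 = -2/17 + 100*(1/12) = -2/17 + 25/3 = 419/51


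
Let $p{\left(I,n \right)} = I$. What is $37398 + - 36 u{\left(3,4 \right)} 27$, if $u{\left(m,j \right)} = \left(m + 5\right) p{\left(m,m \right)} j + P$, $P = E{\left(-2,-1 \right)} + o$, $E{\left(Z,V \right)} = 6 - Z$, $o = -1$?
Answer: $-62718$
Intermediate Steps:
$P = 7$ ($P = \left(6 - -2\right) - 1 = \left(6 + 2\right) - 1 = 8 - 1 = 7$)
$u{\left(m,j \right)} = 7 + j m \left(5 + m\right)$ ($u{\left(m,j \right)} = \left(m + 5\right) m j + 7 = \left(5 + m\right) m j + 7 = m \left(5 + m\right) j + 7 = j m \left(5 + m\right) + 7 = 7 + j m \left(5 + m\right)$)
$37398 + - 36 u{\left(3,4 \right)} 27 = 37398 + - 36 \left(7 + 4 \cdot 3^{2} + 5 \cdot 4 \cdot 3\right) 27 = 37398 + - 36 \left(7 + 4 \cdot 9 + 60\right) 27 = 37398 + - 36 \left(7 + 36 + 60\right) 27 = 37398 + \left(-36\right) 103 \cdot 27 = 37398 - 100116 = -62718$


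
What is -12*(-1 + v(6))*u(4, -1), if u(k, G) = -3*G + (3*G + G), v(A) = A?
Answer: 60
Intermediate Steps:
u(k, G) = G (u(k, G) = -3*G + 4*G = G)
-12*(-1 + v(6))*u(4, -1) = -12*(-1 + 6)*(-1) = -60*(-1) = -12*(-5) = 60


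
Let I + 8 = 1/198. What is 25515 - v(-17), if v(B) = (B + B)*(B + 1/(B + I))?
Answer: 123406481/4949 ≈ 24936.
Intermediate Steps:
I = -1583/198 (I = -8 + 1/198 = -1583/198 ≈ -7.9949)
v(B) = 2*B*(B + 1/(-1583/198 + B)) (v(B) = (B + B)*(B + 1/(B - 1583/198)) = (2*B)*(B + 1/(-1583/198 + B)) = 2*B*(B + 1/(-1583/198 + B)))
25515 - v(-17) = 25515 - 2*(-17)*(198 - 1583*(-17) + 198*(-17)**2)/(-1583 + 198*(-17)) = 25515 - 2*(-17)*(198 + 26911 + 198*289)/(-1583 - 3366) = 25515 - 2*(-17)*(198 + 26911 + 57222)/(-4949) = 25515 - 2*(-17)*(-1)*84331/4949 = 25515 - 1*2867254/4949 = 25515 - 2867254/4949 = 123406481/4949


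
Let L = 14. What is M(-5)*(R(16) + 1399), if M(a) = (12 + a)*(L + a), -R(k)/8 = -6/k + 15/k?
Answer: 175707/2 ≈ 87854.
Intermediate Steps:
R(k) = -72/k (R(k) = -8*(-6/k + 15/k) = -72/k)
M(a) = (12 + a)*(14 + a)
M(-5)*(R(16) + 1399) = (168 + (-5)**2 + 26*(-5))*(-72/16 + 1399) = (168 + 25 - 130)*(-72*1/16 + 1399) = 63*(-9/2 + 1399) = 63*(2789/2) = 175707/2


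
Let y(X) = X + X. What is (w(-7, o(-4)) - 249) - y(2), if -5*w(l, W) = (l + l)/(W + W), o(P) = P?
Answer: -5067/20 ≈ -253.35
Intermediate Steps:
y(X) = 2*X
w(l, W) = -l/(5*W) (w(l, W) = -(l + l)/(5*(W + W)) = -2*l/(5*(2*W)) = -2*l*1/(2*W)/5 = -l/(5*W))
(w(-7, o(-4)) - 249) - y(2) = (-1/5*(-7)/(-4) - 249) - 2*2 = (-1/5*(-7)*(-1/4) - 249) - 1*4 = (-7/20 - 249) - 4 = -4987/20 - 4 = -5067/20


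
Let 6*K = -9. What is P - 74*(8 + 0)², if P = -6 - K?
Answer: -9481/2 ≈ -4740.5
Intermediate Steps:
K = -3/2 (K = (⅙)*(-9) = -3/2 ≈ -1.5000)
P = -9/2 (P = -6 - 1*(-3/2) = -6 + 3/2 = -9/2 ≈ -4.5000)
P - 74*(8 + 0)² = -9/2 - 74*(8 + 0)² = -9/2 - 74*8² = -9/2 - 74*64 = -9/2 - 4736 = -9481/2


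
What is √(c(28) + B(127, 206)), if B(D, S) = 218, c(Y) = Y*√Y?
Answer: √(218 + 56*√7) ≈ 19.135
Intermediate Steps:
c(Y) = Y^(3/2)
√(c(28) + B(127, 206)) = √(28^(3/2) + 218) = √(56*√7 + 218) = √(218 + 56*√7)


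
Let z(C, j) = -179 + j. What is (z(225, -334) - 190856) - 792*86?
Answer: -259481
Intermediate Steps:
(z(225, -334) - 190856) - 792*86 = ((-179 - 334) - 190856) - 792*86 = (-513 - 190856) - 68112 = -191369 - 68112 = -259481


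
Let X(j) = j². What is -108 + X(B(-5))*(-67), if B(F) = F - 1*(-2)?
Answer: -711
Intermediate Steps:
B(F) = 2 + F (B(F) = F + 2 = 2 + F)
-108 + X(B(-5))*(-67) = -108 + (2 - 5)²*(-67) = -108 + (-3)²*(-67) = -108 + 9*(-67) = -108 - 603 = -711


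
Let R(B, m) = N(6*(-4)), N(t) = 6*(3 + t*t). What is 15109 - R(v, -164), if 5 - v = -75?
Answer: 11635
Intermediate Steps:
v = 80 (v = 5 - 1*(-75) = 5 + 75 = 80)
N(t) = 18 + 6*t² (N(t) = 6*(3 + t²) = 18 + 6*t²)
R(B, m) = 3474 (R(B, m) = 18 + 6*(6*(-4))² = 18 + 6*(-24)² = 18 + 6*576 = 18 + 3456 = 3474)
15109 - R(v, -164) = 15109 - 1*3474 = 15109 - 3474 = 11635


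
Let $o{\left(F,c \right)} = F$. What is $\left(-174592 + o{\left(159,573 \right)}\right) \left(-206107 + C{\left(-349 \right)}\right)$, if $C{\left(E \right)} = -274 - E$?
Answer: $35938779856$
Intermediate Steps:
$\left(-174592 + o{\left(159,573 \right)}\right) \left(-206107 + C{\left(-349 \right)}\right) = \left(-174592 + 159\right) \left(-206107 - -75\right) = - 174433 \left(-206107 + \left(-274 + 349\right)\right) = - 174433 \left(-206107 + 75\right) = \left(-174433\right) \left(-206032\right) = 35938779856$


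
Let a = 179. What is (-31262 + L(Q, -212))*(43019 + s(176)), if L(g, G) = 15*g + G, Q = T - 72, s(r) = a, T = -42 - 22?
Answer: -1447737772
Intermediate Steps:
T = -64
s(r) = 179
Q = -136 (Q = -64 - 72 = -136)
L(g, G) = G + 15*g
(-31262 + L(Q, -212))*(43019 + s(176)) = (-31262 + (-212 + 15*(-136)))*(43019 + 179) = (-31262 + (-212 - 2040))*43198 = (-31262 - 2252)*43198 = -33514*43198 = -1447737772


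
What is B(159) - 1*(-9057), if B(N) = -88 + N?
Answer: 9128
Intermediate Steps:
B(159) - 1*(-9057) = (-88 + 159) - 1*(-9057) = 71 + 9057 = 9128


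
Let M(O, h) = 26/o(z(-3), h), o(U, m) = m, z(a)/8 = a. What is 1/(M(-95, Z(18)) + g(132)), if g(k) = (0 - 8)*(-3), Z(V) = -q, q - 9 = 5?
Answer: 7/155 ≈ 0.045161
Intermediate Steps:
q = 14 (q = 9 + 5 = 14)
Z(V) = -14 (Z(V) = -1*14 = -14)
z(a) = 8*a
g(k) = 24 (g(k) = -8*(-3) = 24)
M(O, h) = 26/h
1/(M(-95, Z(18)) + g(132)) = 1/(26/(-14) + 24) = 1/(26*(-1/14) + 24) = 1/(-13/7 + 24) = 1/(155/7) = 7/155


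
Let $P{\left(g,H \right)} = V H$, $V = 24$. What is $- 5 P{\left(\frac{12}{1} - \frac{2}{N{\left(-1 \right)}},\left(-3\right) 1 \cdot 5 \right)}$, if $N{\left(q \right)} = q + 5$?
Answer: $1800$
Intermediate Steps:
$N{\left(q \right)} = 5 + q$
$P{\left(g,H \right)} = 24 H$
$- 5 P{\left(\frac{12}{1} - \frac{2}{N{\left(-1 \right)}},\left(-3\right) 1 \cdot 5 \right)} = - 5 \cdot 24 \left(-3\right) 1 \cdot 5 = - 5 \cdot 24 \left(\left(-3\right) 5\right) = - 5 \cdot 24 \left(-15\right) = \left(-5\right) \left(-360\right) = 1800$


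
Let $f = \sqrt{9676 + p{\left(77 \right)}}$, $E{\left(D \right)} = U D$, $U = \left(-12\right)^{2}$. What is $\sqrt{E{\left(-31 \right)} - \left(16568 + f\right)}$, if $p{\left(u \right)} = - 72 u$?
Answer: $\sqrt{-21032 - 2 \sqrt{1033}} \approx 145.25 i$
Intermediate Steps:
$U = 144$
$E{\left(D \right)} = 144 D$
$f = 2 \sqrt{1033}$ ($f = \sqrt{9676 - 5544} = \sqrt{4132} = 2 \sqrt{1033} \approx 64.281$)
$\sqrt{E{\left(-31 \right)} - \left(16568 + f\right)} = \sqrt{144 \left(-31\right) - \left(16568 + 2 \sqrt{1033}\right)} = \sqrt{-4464 - \left(16568 + 2 \sqrt{1033}\right)} = \sqrt{-21032 - 2 \sqrt{1033}}$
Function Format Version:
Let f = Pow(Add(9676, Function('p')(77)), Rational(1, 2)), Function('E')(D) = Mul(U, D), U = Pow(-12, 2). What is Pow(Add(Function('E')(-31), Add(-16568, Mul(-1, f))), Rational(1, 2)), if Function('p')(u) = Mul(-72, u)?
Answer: Pow(Add(-21032, Mul(-2, Pow(1033, Rational(1, 2)))), Rational(1, 2)) ≈ Mul(145.25, I)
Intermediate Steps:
U = 144
Function('E')(D) = Mul(144, D)
f = Mul(2, Pow(1033, Rational(1, 2))) (f = Pow(Add(9676, Mul(-72, 77)), Rational(1, 2)) = Pow(Add(9676, -5544), Rational(1, 2)) = Pow(4132, Rational(1, 2)) = Mul(2, Pow(1033, Rational(1, 2))) ≈ 64.281)
Pow(Add(Function('E')(-31), Add(-16568, Mul(-1, f))), Rational(1, 2)) = Pow(Add(Mul(144, -31), Add(-16568, Mul(-1, Mul(2, Pow(1033, Rational(1, 2)))))), Rational(1, 2)) = Pow(Add(-4464, Add(-16568, Mul(-2, Pow(1033, Rational(1, 2))))), Rational(1, 2)) = Pow(Add(-21032, Mul(-2, Pow(1033, Rational(1, 2)))), Rational(1, 2))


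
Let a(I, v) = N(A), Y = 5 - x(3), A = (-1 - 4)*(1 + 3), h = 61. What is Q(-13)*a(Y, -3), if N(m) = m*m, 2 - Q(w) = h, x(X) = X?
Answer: -23600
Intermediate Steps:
Q(w) = -59 (Q(w) = 2 - 1*61 = 2 - 61 = -59)
A = -20 (A = -5*4 = -20)
N(m) = m²
Y = 2 (Y = 5 - 1*3 = 5 - 3 = 2)
a(I, v) = 400 (a(I, v) = (-20)² = 400)
Q(-13)*a(Y, -3) = -59*400 = -23600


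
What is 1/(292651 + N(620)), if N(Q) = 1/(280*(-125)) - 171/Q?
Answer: 1085000/317526035719 ≈ 3.4170e-6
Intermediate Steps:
N(Q) = -1/35000 - 171/Q (N(Q) = (1/280)*(-1/125) - 171/Q = -1/35000 - 171/Q)
1/(292651 + N(620)) = 1/(292651 + (1/35000)*(-5985000 - 1*620)/620) = 1/(292651 + (1/35000)*(1/620)*(-5985000 - 620)) = 1/(292651 + (1/35000)*(1/620)*(-5985620)) = 1/(292651 - 299281/1085000) = 1/(317526035719/1085000) = 1085000/317526035719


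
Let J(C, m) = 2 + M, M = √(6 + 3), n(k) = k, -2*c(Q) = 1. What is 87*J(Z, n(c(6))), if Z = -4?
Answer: 435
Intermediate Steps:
c(Q) = -½ (c(Q) = -½*1 = -½)
M = 3 (M = √9 = 3)
J(C, m) = 5 (J(C, m) = 2 + 3 = 5)
87*J(Z, n(c(6))) = 87*5 = 435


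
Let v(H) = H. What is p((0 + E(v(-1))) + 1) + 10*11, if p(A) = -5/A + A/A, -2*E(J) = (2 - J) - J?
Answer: 116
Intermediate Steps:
E(J) = -1 + J (E(J) = -((2 - J) - J)/2 = -(2 - 2*J)/2 = -1 + J)
p(A) = 1 - 5/A (p(A) = -5/A + 1 = 1 - 5/A)
p((0 + E(v(-1))) + 1) + 10*11 = (-5 + ((0 + (-1 - 1)) + 1))/((0 + (-1 - 1)) + 1) + 10*11 = (-5 + ((0 - 2) + 1))/((0 - 2) + 1) + 110 = (-5 + (-2 + 1))/(-2 + 1) + 110 = (-5 - 1)/(-1) + 110 = -1*(-6) + 110 = 6 + 110 = 116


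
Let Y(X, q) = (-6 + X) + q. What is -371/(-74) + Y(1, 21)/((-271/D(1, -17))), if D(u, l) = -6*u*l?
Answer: -20227/20054 ≈ -1.0086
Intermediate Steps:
D(u, l) = -6*l*u
Y(X, q) = -6 + X + q
-371/(-74) + Y(1, 21)/((-271/D(1, -17))) = -371/(-74) + (-6 + 1 + 21)/((-271/((-6*(-17)*1)))) = -371*(-1/74) + 16/((-271/102)) = 371/74 + 16/((-271*1/102)) = 371/74 + 16/(-271/102) = 371/74 + 16*(-102/271) = 371/74 - 1632/271 = -20227/20054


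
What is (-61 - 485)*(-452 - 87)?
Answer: 294294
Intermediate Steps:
(-61 - 485)*(-452 - 87) = -546*(-539) = 294294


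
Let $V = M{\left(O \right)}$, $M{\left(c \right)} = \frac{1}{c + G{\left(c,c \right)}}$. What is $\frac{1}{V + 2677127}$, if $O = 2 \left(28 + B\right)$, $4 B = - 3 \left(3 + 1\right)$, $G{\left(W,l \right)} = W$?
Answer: $\frac{100}{267712701} \approx 3.7353 \cdot 10^{-7}$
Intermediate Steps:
$B = -3$ ($B = \frac{\left(-3\right) \left(3 + 1\right)}{4} = \frac{\left(-3\right) 4}{4} = \frac{1}{4} \left(-12\right) = -3$)
$O = 50$ ($O = 2 \left(28 - 3\right) = 2 \cdot 25 = 50$)
$M{\left(c \right)} = \frac{1}{2 c}$ ($M{\left(c \right)} = \frac{1}{c + c} = \frac{1}{2 c}$)
$V = \frac{1}{100}$ ($V = \frac{1}{2 \cdot 50} = \frac{1}{2} \cdot \frac{1}{50} = \frac{1}{100} \approx 0.01$)
$\frac{1}{V + 2677127} = \frac{1}{\frac{1}{100} + 2677127} = \frac{1}{\frac{267712701}{100}} = \frac{100}{267712701}$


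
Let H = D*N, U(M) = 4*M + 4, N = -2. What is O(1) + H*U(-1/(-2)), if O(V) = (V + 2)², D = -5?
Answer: 69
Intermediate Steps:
O(V) = (2 + V)²
U(M) = 4 + 4*M
H = 10 (H = -5*(-2) = 10)
O(1) + H*U(-1/(-2)) = (2 + 1)² + 10*(4 + 4*(-1/(-2))) = 3² + 10*(4 + 4*(-1*(-½))) = 9 + 10*(4 + 4*(½)) = 9 + 10*(4 + 2) = 9 + 10*6 = 9 + 60 = 69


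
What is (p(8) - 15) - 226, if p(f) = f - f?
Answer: -241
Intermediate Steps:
p(f) = 0
(p(8) - 15) - 226 = (0 - 15) - 226 = -15 - 226 = -241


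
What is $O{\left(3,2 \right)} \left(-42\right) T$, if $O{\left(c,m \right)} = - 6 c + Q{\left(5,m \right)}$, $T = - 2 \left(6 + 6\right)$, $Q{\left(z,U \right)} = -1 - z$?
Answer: $-24192$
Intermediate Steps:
$T = -24$ ($T = \left(-2\right) 12 = -24$)
$O{\left(c,m \right)} = -6 - 6 c$ ($O{\left(c,m \right)} = - 6 c - 6 = -6 - 6 c$)
$O{\left(3,2 \right)} \left(-42\right) T = \left(-6 - 18\right) \left(-42\right) \left(-24\right) = \left(-24\right) \left(-42\right) \left(-24\right) = 1008 \left(-24\right) = -24192$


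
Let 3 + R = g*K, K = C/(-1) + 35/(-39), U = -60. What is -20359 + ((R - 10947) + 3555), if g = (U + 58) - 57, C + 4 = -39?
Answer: -1179284/39 ≈ -30238.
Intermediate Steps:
C = -43 (C = -4 - 39 = -43)
g = -59 (g = (-60 + 58) - 57 = -2 - 57 = -59)
K = 1642/39 (K = -43/(-1) + 35/(-39) = -43*(-1) + 35*(-1/39) = 43 - 35/39 = 1642/39 ≈ 42.103)
R = -96995/39 (R = -3 - 59*1642/39 = -3 - 96878/39 = -96995/39 ≈ -2487.1)
-20359 + ((R - 10947) + 3555) = -20359 + ((-96995/39 - 10947) + 3555) = -20359 + (-523928/39 + 3555) = -20359 - 385283/39 = -1179284/39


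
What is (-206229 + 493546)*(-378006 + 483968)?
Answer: 30444683954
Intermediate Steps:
(-206229 + 493546)*(-378006 + 483968) = 287317*105962 = 30444683954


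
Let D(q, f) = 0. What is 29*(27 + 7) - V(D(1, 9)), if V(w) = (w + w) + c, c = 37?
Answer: 949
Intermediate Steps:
V(w) = 37 + 2*w (V(w) = (w + w) + 37 = 2*w + 37 = 37 + 2*w)
29*(27 + 7) - V(D(1, 9)) = 29*(27 + 7) - (37 + 2*0) = 29*34 - (37 + 0) = 986 - 1*37 = 986 - 37 = 949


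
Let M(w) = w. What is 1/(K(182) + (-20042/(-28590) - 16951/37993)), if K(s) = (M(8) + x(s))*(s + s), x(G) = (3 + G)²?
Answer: 543109935/6767590933780528 ≈ 8.0252e-8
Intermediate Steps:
K(s) = 2*s*(8 + (3 + s)²) (K(s) = (8 + (3 + s)²)*(s + s) = (8 + (3 + s)²)*(2*s) = 2*s*(8 + (3 + s)²))
1/(K(182) + (-20042/(-28590) - 16951/37993)) = 1/(2*182*(8 + (3 + 182)²) + (-20042/(-28590) - 16951/37993)) = 1/(2*182*(8 + 185²) + (-20042*(-1/28590) - 16951*1/37993)) = 1/(2*182*(8 + 34225) + (10021/14295 - 16951/37993)) = 1/(2*182*34233 + 138413308/543109935) = 1/(12460812 + 138413308/543109935) = 1/(6767590933780528/543109935) = 543109935/6767590933780528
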